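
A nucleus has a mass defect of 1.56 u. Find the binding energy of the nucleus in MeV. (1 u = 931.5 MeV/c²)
B.E. = Δm × 931.5 = 1453 MeV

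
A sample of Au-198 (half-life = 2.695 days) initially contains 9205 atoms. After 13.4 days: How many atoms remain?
N = N₀(1/2)^(t/t½) = 293.3 atoms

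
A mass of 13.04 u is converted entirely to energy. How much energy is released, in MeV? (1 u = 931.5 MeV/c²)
E = mc² = 12150 MeV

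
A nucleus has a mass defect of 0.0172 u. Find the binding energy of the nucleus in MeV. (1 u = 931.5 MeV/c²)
B.E. = Δm × 931.5 = 16.02 MeV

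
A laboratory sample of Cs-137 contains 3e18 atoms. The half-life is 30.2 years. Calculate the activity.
A = λN = 6.886e16 decays/year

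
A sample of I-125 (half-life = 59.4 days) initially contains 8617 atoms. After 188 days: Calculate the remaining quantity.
N = N₀(1/2)^(t/t½) = 960.7 atoms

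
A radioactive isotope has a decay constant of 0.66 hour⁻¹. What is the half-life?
t½ = ln(2)/λ = 1.05 hours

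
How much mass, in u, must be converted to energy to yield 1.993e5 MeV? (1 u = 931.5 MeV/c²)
m = E/c² = 214 u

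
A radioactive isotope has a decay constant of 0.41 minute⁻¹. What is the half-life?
t½ = ln(2)/λ = 1.691 minutes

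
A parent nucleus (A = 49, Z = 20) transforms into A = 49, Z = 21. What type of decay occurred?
ΔA = 0, ΔZ = +1 ⇒ beta-minus decay (β⁻)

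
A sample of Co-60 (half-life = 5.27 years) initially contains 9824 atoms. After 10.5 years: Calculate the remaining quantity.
N = N₀(1/2)^(t/t½) = 2469 atoms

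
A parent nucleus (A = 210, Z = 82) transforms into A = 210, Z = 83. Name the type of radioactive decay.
ΔA = 0, ΔZ = +1 ⇒ beta-minus decay (β⁻)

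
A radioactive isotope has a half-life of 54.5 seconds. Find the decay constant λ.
λ = ln(2)/t½ = 0.01272 second⁻¹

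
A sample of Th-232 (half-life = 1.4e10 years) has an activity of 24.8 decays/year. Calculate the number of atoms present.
N = A/λ = 5.009e11 atoms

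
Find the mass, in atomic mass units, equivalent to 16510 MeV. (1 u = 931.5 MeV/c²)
m = E/c² = 17.72 u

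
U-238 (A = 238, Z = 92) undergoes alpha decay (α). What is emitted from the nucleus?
α particle = ⁴₂He (2 protons + 2 neutrons)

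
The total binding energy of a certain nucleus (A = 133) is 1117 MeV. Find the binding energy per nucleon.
B.E./A = 1117/133 = 8.398 MeV/nucleon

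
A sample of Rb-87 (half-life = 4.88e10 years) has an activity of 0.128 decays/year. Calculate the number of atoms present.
N = A/λ = 9.012e9 atoms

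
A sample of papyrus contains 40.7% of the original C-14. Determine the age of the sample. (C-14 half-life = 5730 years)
Age = t½ × log₂(1/ratio) = 7431 years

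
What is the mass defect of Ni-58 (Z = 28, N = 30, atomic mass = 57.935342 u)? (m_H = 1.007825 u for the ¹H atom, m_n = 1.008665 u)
Δm = Z·m_H + N·m_n − M = 0.5437 u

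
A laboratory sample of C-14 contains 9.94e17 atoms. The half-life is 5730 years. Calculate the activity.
A = λN = 1.202e14 decays/year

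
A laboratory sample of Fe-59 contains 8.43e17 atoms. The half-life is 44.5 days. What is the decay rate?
A = λN = 1.313e16 decays/day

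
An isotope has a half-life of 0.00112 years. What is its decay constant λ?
λ = ln(2)/t½ = 618.9 year⁻¹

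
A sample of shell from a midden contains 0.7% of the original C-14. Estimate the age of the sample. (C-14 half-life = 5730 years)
Age = t½ × log₂(1/ratio) = 41020 years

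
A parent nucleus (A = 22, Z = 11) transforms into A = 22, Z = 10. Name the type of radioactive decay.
ΔA = 0, ΔZ = -1 ⇒ beta-plus decay (β⁺) or electron capture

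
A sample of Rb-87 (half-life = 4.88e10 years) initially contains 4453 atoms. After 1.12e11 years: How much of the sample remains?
N = N₀(1/2)^(t/t½) = 907.3 atoms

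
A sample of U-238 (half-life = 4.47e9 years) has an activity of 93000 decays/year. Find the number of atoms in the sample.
N = A/λ = 5.997e14 atoms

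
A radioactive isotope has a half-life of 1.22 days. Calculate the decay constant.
λ = ln(2)/t½ = 0.5682 day⁻¹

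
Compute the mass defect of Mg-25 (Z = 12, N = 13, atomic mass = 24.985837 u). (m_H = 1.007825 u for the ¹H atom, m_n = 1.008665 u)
Δm = Z·m_H + N·m_n − M = 0.2207 u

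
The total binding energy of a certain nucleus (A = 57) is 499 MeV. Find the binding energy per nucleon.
B.E./A = 499/57 = 8.754 MeV/nucleon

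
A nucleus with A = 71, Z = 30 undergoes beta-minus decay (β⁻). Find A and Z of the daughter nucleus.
Daughter: A = 71, Z = 31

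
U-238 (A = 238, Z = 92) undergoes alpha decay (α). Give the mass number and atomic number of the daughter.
Daughter: A = 234, Z = 90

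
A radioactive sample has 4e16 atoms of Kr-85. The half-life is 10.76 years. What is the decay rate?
A = λN = 2.577e15 decays/year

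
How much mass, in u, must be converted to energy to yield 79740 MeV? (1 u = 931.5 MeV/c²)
m = E/c² = 85.6 u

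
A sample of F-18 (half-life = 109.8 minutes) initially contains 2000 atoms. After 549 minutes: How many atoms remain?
N = N₀(1/2)^(t/t½) = 62.5 atoms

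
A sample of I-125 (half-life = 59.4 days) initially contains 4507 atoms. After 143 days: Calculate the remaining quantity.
N = N₀(1/2)^(t/t½) = 849.5 atoms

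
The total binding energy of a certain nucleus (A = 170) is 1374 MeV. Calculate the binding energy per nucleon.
B.E./A = 1374/170 = 8.082 MeV/nucleon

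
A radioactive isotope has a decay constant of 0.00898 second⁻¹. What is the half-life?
t½ = ln(2)/λ = 77.19 seconds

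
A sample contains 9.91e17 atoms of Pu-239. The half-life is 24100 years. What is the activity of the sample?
A = λN = 2.85e13 decays/year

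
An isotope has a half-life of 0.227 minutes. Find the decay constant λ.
λ = ln(2)/t½ = 3.054 minute⁻¹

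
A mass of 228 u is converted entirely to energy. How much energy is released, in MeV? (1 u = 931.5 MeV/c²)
E = mc² = 2.124e5 MeV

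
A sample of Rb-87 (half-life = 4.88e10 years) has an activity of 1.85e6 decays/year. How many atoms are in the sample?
N = A/λ = 1.302e17 atoms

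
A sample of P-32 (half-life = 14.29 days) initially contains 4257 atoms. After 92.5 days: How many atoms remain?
N = N₀(1/2)^(t/t½) = 47.92 atoms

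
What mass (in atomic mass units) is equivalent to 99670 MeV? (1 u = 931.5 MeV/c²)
m = E/c² = 107 u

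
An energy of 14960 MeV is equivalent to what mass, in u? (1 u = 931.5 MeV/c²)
m = E/c² = 16.06 u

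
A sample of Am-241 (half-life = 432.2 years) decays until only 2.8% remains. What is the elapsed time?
t = t½ × log₂(N₀/N) = 2229 years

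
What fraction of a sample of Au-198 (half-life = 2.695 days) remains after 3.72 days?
N/N₀ = (1/2)^(t/t½) = 0.3841 = 38.4%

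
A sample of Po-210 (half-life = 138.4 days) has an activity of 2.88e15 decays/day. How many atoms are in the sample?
N = A/λ = 5.75e17 atoms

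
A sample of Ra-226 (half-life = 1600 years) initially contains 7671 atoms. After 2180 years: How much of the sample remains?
N = N₀(1/2)^(t/t½) = 2983 atoms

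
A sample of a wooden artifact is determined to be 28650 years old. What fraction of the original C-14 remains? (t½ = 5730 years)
N/N₀ = (1/2)^(t/t½) = 0.03125 = 3.12%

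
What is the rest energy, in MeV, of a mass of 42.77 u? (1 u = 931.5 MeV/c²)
E = mc² = 39840 MeV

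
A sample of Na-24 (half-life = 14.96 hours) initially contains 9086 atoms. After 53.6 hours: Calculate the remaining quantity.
N = N₀(1/2)^(t/t½) = 758.3 atoms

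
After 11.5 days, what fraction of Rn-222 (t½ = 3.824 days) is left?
N/N₀ = (1/2)^(t/t½) = 0.1244 = 12.4%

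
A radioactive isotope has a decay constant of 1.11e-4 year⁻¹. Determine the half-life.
t½ = ln(2)/λ = 6245 years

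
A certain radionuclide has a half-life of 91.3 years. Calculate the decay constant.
λ = ln(2)/t½ = 0.007592 year⁻¹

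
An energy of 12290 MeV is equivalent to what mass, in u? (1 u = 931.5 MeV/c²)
m = E/c² = 13.19 u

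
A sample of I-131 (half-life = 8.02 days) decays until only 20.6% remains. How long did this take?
t = t½ × log₂(N₀/N) = 18.28 days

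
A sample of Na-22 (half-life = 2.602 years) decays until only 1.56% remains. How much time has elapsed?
t = t½ × log₂(N₀/N) = 15.62 years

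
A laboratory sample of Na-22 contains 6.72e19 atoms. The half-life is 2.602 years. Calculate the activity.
A = λN = 1.79e19 decays/year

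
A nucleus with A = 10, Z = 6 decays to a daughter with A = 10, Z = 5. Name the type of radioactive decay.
ΔA = 0, ΔZ = -1 ⇒ beta-plus decay (β⁺) or electron capture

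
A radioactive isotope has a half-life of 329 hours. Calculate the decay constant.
λ = ln(2)/t½ = 0.002107 hour⁻¹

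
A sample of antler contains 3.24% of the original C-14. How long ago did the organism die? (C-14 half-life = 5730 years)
Age = t½ × log₂(1/ratio) = 28350 years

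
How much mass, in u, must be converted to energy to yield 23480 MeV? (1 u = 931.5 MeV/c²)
m = E/c² = 25.21 u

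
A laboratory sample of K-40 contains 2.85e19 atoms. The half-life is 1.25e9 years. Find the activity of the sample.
A = λN = 1.58e10 decays/year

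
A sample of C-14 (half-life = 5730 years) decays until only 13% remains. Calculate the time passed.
t = t½ × log₂(N₀/N) = 16870 years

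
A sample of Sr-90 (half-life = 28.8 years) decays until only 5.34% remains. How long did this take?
t = t½ × log₂(N₀/N) = 121.7 years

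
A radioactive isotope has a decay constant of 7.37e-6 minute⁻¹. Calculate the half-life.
t½ = ln(2)/λ = 94050 minutes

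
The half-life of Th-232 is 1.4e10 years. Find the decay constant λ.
λ = ln(2)/t½ = 4.951e-11 year⁻¹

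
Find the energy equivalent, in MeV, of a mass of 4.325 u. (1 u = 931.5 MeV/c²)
E = mc² = 4029 MeV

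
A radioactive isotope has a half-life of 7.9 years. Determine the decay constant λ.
λ = ln(2)/t½ = 0.08774 year⁻¹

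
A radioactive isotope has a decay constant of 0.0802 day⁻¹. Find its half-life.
t½ = ln(2)/λ = 8.643 days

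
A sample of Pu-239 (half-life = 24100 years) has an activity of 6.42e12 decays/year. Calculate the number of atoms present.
N = A/λ = 2.232e17 atoms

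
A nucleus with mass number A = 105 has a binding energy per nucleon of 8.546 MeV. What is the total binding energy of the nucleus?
B.E. = 8.546 × 105 = 897.3 MeV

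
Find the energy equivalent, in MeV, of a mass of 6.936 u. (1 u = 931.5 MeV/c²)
E = mc² = 6461 MeV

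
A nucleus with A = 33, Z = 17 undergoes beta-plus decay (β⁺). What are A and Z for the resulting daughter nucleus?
Daughter: A = 33, Z = 16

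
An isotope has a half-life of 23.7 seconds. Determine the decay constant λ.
λ = ln(2)/t½ = 0.02925 second⁻¹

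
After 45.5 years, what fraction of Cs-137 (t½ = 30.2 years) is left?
N/N₀ = (1/2)^(t/t½) = 0.3519 = 35.2%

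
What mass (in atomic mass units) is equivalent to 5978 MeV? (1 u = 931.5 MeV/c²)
m = E/c² = 6.418 u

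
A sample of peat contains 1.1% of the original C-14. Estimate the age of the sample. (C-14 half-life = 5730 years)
Age = t½ × log₂(1/ratio) = 37280 years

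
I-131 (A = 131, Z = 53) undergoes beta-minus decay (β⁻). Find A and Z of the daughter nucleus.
Daughter: A = 131, Z = 54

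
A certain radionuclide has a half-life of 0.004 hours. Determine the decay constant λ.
λ = ln(2)/t½ = 173.3 hour⁻¹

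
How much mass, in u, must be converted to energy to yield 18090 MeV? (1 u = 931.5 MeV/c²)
m = E/c² = 19.42 u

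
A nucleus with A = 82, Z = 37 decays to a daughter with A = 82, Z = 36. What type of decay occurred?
ΔA = 0, ΔZ = -1 ⇒ beta-plus decay (β⁺) or electron capture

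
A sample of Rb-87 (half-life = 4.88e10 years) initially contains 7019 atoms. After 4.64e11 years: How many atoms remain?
N = N₀(1/2)^(t/t½) = 9.639 atoms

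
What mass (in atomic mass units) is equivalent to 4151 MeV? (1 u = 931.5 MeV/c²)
m = E/c² = 4.456 u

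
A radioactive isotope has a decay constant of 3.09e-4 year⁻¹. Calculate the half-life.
t½ = ln(2)/λ = 2243 years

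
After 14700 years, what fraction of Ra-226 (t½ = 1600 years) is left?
N/N₀ = (1/2)^(t/t½) = 0.001715 = 0.172%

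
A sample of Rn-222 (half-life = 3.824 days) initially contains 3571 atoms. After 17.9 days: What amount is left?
N = N₀(1/2)^(t/t½) = 139.2 atoms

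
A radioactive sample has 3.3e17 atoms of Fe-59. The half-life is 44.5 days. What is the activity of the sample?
A = λN = 5.14e15 decays/day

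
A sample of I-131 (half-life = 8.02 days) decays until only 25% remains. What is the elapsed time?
t = t½ × log₂(N₀/N) = 16.04 days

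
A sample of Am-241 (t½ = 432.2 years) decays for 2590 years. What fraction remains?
N/N₀ = (1/2)^(t/t½) = 0.01571 = 1.57%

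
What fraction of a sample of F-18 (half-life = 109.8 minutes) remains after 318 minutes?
N/N₀ = (1/2)^(t/t½) = 0.1343 = 13.4%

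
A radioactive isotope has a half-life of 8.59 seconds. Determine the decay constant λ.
λ = ln(2)/t½ = 0.08069 second⁻¹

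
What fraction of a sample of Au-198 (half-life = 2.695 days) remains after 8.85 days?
N/N₀ = (1/2)^(t/t½) = 0.1027 = 10.3%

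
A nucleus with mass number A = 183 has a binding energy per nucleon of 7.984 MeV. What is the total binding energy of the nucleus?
B.E. = 7.984 × 183 = 1461 MeV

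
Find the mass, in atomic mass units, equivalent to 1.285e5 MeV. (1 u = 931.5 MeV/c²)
m = E/c² = 137.9 u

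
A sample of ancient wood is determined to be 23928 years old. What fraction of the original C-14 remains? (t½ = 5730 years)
N/N₀ = (1/2)^(t/t½) = 0.05533 = 5.53%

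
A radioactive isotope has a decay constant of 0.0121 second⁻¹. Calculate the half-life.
t½ = ln(2)/λ = 57.28 seconds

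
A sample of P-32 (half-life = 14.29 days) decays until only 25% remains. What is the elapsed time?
t = t½ × log₂(N₀/N) = 28.58 days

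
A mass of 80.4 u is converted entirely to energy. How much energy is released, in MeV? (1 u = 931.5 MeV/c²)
E = mc² = 74890 MeV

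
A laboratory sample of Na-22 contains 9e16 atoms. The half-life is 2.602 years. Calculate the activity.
A = λN = 2.398e16 decays/year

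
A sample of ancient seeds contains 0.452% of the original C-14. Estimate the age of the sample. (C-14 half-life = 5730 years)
Age = t½ × log₂(1/ratio) = 44630 years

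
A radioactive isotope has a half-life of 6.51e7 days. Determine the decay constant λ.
λ = ln(2)/t½ = 1.065e-8 day⁻¹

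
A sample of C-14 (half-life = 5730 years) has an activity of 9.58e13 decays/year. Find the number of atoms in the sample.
N = A/λ = 7.919e17 atoms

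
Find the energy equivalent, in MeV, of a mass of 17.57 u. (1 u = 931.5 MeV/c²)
E = mc² = 16370 MeV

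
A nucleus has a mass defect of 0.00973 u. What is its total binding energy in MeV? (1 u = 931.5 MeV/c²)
B.E. = Δm × 931.5 = 9.063 MeV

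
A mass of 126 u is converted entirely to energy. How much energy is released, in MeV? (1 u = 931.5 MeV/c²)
E = mc² = 1.174e5 MeV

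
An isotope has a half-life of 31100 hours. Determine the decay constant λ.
λ = ln(2)/t½ = 2.229e-5 hour⁻¹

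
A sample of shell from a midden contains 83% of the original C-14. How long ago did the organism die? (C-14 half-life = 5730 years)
Age = t½ × log₂(1/ratio) = 1540 years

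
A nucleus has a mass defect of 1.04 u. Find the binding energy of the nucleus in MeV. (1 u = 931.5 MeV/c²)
B.E. = Δm × 931.5 = 968.8 MeV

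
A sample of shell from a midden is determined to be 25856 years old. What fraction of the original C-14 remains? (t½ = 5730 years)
N/N₀ = (1/2)^(t/t½) = 0.04382 = 4.38%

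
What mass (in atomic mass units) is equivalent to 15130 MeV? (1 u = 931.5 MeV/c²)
m = E/c² = 16.24 u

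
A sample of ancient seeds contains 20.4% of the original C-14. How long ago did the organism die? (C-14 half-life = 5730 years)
Age = t½ × log₂(1/ratio) = 13140 years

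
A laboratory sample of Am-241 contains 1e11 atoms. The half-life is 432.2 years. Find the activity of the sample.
A = λN = 1.604e8 decays/year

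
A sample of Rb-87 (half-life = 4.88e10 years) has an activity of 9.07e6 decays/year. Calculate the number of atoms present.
N = A/λ = 6.386e17 atoms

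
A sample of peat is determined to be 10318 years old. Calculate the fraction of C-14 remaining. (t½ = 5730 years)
N/N₀ = (1/2)^(t/t½) = 0.287 = 28.7%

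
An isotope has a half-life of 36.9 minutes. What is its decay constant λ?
λ = ln(2)/t½ = 0.01878 minute⁻¹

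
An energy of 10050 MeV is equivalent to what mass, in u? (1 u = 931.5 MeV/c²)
m = E/c² = 10.79 u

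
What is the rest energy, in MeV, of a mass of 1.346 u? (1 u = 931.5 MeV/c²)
E = mc² = 1254 MeV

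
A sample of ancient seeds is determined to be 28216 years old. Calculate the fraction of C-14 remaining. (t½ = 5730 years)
N/N₀ = (1/2)^(t/t½) = 0.03293 = 3.29%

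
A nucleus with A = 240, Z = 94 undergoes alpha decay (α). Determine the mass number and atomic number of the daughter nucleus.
Daughter: A = 236, Z = 92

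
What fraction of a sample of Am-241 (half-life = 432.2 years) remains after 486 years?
N/N₀ = (1/2)^(t/t½) = 0.4587 = 45.9%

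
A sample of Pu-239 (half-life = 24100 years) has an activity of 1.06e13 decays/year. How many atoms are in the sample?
N = A/λ = 3.686e17 atoms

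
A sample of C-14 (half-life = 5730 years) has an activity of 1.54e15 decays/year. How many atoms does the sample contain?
N = A/λ = 1.273e19 atoms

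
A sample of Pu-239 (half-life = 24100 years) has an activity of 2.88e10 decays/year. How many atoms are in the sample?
N = A/λ = 1.001e15 atoms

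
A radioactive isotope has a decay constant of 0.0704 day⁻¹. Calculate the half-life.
t½ = ln(2)/λ = 9.846 days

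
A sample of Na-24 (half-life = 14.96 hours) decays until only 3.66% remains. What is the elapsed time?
t = t½ × log₂(N₀/N) = 71.39 hours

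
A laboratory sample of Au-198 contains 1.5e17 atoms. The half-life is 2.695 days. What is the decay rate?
A = λN = 3.858e16 decays/day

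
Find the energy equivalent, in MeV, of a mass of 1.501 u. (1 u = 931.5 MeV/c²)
E = mc² = 1398 MeV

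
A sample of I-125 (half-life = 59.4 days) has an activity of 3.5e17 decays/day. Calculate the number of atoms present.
N = A/λ = 2.999e19 atoms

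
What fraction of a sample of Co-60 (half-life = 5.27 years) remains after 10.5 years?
N/N₀ = (1/2)^(t/t½) = 0.2513 = 25.1%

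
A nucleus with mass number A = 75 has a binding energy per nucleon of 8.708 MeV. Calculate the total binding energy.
B.E. = 8.708 × 75 = 653.1 MeV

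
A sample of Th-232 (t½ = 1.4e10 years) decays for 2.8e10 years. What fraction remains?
N/N₀ = (1/2)^(t/t½) = 0.25 = 25%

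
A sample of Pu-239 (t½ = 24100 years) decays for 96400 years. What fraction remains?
N/N₀ = (1/2)^(t/t½) = 0.0625 = 6.25%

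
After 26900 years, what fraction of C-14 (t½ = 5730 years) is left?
N/N₀ = (1/2)^(t/t½) = 0.03862 = 3.86%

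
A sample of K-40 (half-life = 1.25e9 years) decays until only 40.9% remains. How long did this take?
t = t½ × log₂(N₀/N) = 1.612e9 years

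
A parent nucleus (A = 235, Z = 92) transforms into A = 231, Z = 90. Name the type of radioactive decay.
ΔA = -4, ΔZ = -2 ⇒ alpha decay (α)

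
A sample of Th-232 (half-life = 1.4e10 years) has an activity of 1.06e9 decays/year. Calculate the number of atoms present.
N = A/λ = 2.141e19 atoms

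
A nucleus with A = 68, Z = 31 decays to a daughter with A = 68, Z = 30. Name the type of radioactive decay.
ΔA = 0, ΔZ = -1 ⇒ beta-plus decay (β⁺) or electron capture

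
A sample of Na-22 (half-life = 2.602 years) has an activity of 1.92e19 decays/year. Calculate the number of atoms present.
N = A/λ = 7.207e19 atoms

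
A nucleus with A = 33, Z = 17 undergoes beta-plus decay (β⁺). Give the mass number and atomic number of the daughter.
Daughter: A = 33, Z = 16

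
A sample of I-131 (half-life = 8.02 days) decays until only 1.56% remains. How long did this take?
t = t½ × log₂(N₀/N) = 48.14 days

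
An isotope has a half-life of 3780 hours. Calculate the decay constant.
λ = ln(2)/t½ = 1.834e-4 hour⁻¹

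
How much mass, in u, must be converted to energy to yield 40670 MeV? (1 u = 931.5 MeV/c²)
m = E/c² = 43.66 u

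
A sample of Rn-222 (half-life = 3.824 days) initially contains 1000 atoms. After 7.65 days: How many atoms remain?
N = N₀(1/2)^(t/t½) = 249.9 atoms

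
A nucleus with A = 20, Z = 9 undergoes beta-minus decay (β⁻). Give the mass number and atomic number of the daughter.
Daughter: A = 20, Z = 10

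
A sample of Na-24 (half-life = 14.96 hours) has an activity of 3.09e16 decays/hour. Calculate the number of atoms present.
N = A/λ = 6.669e17 atoms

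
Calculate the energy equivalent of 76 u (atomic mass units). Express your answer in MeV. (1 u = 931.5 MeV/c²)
E = mc² = 70790 MeV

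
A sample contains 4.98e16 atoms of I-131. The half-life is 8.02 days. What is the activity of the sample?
A = λN = 4.304e15 decays/day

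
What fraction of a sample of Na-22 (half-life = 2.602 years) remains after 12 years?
N/N₀ = (1/2)^(t/t½) = 0.0409 = 4.09%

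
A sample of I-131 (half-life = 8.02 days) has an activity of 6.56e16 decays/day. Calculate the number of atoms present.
N = A/λ = 7.59e17 atoms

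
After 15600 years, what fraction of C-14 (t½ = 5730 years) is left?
N/N₀ = (1/2)^(t/t½) = 0.1515 = 15.2%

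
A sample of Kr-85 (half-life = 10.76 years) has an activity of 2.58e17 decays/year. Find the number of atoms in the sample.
N = A/λ = 4.005e18 atoms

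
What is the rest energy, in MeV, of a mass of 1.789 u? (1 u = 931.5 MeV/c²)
E = mc² = 1666 MeV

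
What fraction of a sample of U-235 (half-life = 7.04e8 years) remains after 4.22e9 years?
N/N₀ = (1/2)^(t/t½) = 0.01569 = 1.57%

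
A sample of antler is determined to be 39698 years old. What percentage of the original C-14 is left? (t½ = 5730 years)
N/N₀ = (1/2)^(t/t½) = 0.008212 = 0.821%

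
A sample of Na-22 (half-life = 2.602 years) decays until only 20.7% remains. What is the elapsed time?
t = t½ × log₂(N₀/N) = 5.913 years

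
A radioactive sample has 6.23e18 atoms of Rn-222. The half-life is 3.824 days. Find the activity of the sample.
A = λN = 1.129e18 decays/day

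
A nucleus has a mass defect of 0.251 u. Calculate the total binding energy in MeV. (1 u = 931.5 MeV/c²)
B.E. = Δm × 931.5 = 233.8 MeV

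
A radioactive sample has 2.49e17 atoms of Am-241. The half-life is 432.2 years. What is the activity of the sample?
A = λN = 3.993e14 decays/year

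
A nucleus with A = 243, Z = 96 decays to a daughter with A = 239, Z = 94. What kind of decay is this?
ΔA = -4, ΔZ = -2 ⇒ alpha decay (α)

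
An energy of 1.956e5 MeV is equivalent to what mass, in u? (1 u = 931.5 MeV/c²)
m = E/c² = 210 u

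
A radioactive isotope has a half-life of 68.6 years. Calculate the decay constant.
λ = ln(2)/t½ = 0.0101 year⁻¹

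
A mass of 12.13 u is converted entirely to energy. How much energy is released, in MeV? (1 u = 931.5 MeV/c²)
E = mc² = 11300 MeV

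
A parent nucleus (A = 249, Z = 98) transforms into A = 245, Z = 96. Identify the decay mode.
ΔA = -4, ΔZ = -2 ⇒ alpha decay (α)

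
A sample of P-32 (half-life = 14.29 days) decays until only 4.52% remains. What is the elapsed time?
t = t½ × log₂(N₀/N) = 63.84 days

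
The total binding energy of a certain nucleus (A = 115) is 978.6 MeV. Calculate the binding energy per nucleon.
B.E./A = 978.6/115 = 8.51 MeV/nucleon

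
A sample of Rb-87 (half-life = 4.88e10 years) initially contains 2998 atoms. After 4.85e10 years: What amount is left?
N = N₀(1/2)^(t/t½) = 1505 atoms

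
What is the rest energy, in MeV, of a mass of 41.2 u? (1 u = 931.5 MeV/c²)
E = mc² = 38380 MeV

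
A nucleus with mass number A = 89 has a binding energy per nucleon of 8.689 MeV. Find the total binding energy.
B.E. = 8.689 × 89 = 773.3 MeV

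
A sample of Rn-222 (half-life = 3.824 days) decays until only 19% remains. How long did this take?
t = t½ × log₂(N₀/N) = 9.162 days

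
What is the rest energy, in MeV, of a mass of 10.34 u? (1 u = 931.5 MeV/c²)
E = mc² = 9632 MeV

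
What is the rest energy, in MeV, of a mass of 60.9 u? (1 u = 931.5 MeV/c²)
E = mc² = 56730 MeV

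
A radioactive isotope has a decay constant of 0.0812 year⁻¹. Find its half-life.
t½ = ln(2)/λ = 8.536 years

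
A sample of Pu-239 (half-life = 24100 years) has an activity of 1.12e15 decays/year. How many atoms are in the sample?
N = A/λ = 3.894e19 atoms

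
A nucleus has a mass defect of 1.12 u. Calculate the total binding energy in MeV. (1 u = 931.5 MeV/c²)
B.E. = Δm × 931.5 = 1043 MeV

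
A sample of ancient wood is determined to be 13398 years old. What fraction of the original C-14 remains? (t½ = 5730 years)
N/N₀ = (1/2)^(t/t½) = 0.1978 = 19.8%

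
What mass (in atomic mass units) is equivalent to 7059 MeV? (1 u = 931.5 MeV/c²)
m = E/c² = 7.578 u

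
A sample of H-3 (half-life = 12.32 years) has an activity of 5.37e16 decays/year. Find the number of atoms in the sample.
N = A/λ = 9.545e17 atoms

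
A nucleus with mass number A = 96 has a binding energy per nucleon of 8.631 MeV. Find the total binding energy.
B.E. = 8.631 × 96 = 828.6 MeV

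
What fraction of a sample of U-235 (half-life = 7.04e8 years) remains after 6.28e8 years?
N/N₀ = (1/2)^(t/t½) = 0.5388 = 53.9%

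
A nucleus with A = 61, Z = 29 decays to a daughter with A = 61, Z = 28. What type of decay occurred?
ΔA = 0, ΔZ = -1 ⇒ beta-plus decay (β⁺) or electron capture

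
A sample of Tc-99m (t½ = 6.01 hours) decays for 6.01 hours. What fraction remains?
N/N₀ = (1/2)^(t/t½) = 0.5 = 50%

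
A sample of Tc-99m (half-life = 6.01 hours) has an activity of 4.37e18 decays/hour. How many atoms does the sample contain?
N = A/λ = 3.789e19 atoms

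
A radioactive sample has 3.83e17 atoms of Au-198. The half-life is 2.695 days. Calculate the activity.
A = λN = 9.851e16 decays/day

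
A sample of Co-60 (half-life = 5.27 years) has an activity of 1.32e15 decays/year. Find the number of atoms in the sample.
N = A/λ = 1.004e16 atoms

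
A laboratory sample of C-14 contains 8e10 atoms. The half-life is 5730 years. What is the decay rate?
A = λN = 9.677e6 decays/year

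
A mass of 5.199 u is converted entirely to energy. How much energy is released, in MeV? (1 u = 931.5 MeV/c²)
E = mc² = 4843 MeV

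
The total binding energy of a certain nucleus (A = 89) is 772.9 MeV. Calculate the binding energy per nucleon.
B.E./A = 772.9/89 = 8.684 MeV/nucleon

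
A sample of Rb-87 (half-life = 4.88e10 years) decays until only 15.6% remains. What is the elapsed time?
t = t½ × log₂(N₀/N) = 1.308e11 years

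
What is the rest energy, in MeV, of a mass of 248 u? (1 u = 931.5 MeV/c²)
E = mc² = 2.31e5 MeV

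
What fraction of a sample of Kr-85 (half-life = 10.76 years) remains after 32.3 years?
N/N₀ = (1/2)^(t/t½) = 0.1248 = 12.5%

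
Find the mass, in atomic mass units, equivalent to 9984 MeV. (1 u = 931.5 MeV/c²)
m = E/c² = 10.72 u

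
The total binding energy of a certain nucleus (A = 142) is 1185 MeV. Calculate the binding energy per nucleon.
B.E./A = 1185/142 = 8.345 MeV/nucleon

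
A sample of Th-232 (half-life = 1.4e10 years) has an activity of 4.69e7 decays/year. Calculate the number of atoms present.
N = A/λ = 9.473e17 atoms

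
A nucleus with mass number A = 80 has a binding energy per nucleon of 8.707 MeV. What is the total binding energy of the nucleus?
B.E. = 8.707 × 80 = 696.6 MeV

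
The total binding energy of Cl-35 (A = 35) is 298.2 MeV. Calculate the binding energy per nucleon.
B.E./A = 298.2/35 = 8.52 MeV/nucleon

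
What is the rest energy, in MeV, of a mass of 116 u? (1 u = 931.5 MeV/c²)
E = mc² = 1.081e5 MeV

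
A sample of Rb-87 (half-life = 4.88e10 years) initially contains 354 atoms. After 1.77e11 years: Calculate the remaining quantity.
N = N₀(1/2)^(t/t½) = 28.65 atoms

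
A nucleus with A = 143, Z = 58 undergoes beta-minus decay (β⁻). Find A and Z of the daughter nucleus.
Daughter: A = 143, Z = 59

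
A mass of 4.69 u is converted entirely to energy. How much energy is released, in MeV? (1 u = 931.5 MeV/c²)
E = mc² = 4369 MeV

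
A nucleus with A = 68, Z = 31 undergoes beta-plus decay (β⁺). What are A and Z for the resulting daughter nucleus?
Daughter: A = 68, Z = 30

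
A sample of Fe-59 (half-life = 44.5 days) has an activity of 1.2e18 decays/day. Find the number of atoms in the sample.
N = A/λ = 7.704e19 atoms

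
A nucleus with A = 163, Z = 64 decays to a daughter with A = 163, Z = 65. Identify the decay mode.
ΔA = 0, ΔZ = +1 ⇒ beta-minus decay (β⁻)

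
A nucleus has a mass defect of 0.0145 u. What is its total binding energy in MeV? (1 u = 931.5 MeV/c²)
B.E. = Δm × 931.5 = 13.51 MeV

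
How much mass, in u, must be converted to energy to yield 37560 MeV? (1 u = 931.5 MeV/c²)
m = E/c² = 40.32 u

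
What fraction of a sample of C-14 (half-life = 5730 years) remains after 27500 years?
N/N₀ = (1/2)^(t/t½) = 0.03591 = 3.59%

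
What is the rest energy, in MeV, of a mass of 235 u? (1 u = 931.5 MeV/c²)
E = mc² = 2.189e5 MeV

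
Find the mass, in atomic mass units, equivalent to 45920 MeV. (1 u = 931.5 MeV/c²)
m = E/c² = 49.3 u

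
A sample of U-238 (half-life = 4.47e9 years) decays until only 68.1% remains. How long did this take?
t = t½ × log₂(N₀/N) = 2.478e9 years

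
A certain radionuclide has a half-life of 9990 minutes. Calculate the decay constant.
λ = ln(2)/t½ = 6.938e-5 minute⁻¹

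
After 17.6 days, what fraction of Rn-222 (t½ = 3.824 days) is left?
N/N₀ = (1/2)^(t/t½) = 0.04116 = 4.12%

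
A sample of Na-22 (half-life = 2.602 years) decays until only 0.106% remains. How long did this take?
t = t½ × log₂(N₀/N) = 25.71 years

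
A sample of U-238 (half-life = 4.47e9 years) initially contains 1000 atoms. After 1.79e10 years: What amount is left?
N = N₀(1/2)^(t/t½) = 62.31 atoms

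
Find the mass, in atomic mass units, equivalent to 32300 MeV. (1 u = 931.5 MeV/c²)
m = E/c² = 34.68 u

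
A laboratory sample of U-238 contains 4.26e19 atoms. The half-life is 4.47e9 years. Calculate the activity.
A = λN = 6.606e9 decays/year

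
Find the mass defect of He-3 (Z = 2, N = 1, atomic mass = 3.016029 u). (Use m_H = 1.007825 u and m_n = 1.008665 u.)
Δm = Z·m_H + N·m_n − M = 0.008286 u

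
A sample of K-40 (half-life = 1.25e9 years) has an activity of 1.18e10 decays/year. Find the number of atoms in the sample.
N = A/λ = 2.128e19 atoms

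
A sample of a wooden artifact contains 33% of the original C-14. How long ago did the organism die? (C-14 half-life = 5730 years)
Age = t½ × log₂(1/ratio) = 9165 years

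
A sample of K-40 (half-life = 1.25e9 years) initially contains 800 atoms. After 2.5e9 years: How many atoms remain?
N = N₀(1/2)^(t/t½) = 200 atoms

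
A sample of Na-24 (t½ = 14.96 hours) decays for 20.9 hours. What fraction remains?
N/N₀ = (1/2)^(t/t½) = 0.3797 = 38%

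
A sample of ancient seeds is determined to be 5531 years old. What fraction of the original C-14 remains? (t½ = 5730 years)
N/N₀ = (1/2)^(t/t½) = 0.5122 = 51.2%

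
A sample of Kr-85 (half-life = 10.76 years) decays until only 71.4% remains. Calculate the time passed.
t = t½ × log₂(N₀/N) = 5.229 years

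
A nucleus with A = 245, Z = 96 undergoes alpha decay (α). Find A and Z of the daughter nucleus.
Daughter: A = 241, Z = 94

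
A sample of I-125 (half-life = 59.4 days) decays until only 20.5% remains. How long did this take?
t = t½ × log₂(N₀/N) = 135.8 days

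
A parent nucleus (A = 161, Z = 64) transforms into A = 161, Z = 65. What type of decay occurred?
ΔA = 0, ΔZ = +1 ⇒ beta-minus decay (β⁻)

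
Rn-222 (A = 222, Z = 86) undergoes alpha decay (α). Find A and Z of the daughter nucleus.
Daughter: A = 218, Z = 84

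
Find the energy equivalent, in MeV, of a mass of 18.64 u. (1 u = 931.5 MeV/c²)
E = mc² = 17360 MeV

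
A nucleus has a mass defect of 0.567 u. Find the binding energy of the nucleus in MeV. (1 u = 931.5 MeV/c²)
B.E. = Δm × 931.5 = 528.2 MeV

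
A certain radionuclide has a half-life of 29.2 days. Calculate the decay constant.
λ = ln(2)/t½ = 0.02374 day⁻¹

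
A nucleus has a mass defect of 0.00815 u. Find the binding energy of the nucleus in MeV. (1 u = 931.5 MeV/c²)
B.E. = Δm × 931.5 = 7.592 MeV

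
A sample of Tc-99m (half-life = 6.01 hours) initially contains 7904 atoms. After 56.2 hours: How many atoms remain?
N = N₀(1/2)^(t/t½) = 12.1 atoms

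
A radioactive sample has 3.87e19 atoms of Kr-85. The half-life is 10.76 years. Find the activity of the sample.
A = λN = 2.493e18 decays/year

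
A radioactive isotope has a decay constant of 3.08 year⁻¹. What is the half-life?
t½ = ln(2)/λ = 0.225 years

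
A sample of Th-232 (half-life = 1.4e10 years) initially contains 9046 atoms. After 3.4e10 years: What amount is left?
N = N₀(1/2)^(t/t½) = 1680 atoms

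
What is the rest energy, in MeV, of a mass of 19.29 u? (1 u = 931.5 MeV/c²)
E = mc² = 17970 MeV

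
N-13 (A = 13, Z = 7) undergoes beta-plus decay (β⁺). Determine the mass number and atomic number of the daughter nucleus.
Daughter: A = 13, Z = 6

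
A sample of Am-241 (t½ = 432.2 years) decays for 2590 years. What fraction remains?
N/N₀ = (1/2)^(t/t½) = 0.01571 = 1.57%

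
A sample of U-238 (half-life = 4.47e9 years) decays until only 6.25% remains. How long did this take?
t = t½ × log₂(N₀/N) = 1.788e10 years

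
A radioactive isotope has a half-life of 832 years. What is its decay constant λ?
λ = ln(2)/t½ = 8.331e-4 year⁻¹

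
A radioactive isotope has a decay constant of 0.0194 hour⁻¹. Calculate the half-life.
t½ = ln(2)/λ = 35.73 hours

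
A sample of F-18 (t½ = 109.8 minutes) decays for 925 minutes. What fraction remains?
N/N₀ = (1/2)^(t/t½) = 0.002911 = 0.291%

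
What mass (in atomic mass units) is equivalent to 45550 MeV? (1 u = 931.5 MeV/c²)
m = E/c² = 48.9 u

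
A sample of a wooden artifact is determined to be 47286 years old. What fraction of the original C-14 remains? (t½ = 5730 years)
N/N₀ = (1/2)^(t/t½) = 0.003279 = 0.328%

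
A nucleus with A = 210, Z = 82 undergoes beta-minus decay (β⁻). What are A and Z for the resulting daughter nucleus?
Daughter: A = 210, Z = 83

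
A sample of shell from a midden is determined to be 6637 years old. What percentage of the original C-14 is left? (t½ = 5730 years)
N/N₀ = (1/2)^(t/t½) = 0.448 = 44.8%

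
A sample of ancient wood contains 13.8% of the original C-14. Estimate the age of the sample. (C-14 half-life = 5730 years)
Age = t½ × log₂(1/ratio) = 16370 years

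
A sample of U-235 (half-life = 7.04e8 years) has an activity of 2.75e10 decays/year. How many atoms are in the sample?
N = A/λ = 2.793e19 atoms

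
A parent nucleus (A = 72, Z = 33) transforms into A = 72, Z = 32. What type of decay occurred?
ΔA = 0, ΔZ = -1 ⇒ beta-plus decay (β⁺) or electron capture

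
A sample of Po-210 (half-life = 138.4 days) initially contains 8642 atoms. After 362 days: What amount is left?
N = N₀(1/2)^(t/t½) = 1410 atoms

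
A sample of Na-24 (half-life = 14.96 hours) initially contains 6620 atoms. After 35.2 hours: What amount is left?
N = N₀(1/2)^(t/t½) = 1296 atoms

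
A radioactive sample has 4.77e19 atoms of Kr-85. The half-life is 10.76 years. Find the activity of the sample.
A = λN = 3.073e18 decays/year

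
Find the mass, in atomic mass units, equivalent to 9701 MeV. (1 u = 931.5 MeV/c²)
m = E/c² = 10.41 u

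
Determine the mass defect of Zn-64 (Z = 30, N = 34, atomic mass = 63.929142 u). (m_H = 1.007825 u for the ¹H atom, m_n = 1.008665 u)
Δm = Z·m_H + N·m_n − M = 0.6002 u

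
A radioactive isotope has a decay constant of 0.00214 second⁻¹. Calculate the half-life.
t½ = ln(2)/λ = 323.9 seconds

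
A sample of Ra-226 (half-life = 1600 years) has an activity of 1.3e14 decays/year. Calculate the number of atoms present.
N = A/λ = 3.001e17 atoms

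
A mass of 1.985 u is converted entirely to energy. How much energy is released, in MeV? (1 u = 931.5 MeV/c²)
E = mc² = 1849 MeV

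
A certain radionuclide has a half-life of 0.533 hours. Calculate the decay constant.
λ = ln(2)/t½ = 1.3 hour⁻¹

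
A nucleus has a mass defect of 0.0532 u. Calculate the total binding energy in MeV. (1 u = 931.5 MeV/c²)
B.E. = Δm × 931.5 = 49.56 MeV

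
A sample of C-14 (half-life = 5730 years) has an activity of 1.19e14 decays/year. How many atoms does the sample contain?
N = A/λ = 9.837e17 atoms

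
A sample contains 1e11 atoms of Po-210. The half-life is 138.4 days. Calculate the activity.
A = λN = 5.008e8 decays/day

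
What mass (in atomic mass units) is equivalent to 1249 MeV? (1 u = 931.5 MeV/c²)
m = E/c² = 1.341 u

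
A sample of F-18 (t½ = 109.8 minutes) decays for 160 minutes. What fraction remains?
N/N₀ = (1/2)^(t/t½) = 0.3642 = 36.4%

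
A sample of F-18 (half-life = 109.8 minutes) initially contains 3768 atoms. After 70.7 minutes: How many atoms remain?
N = N₀(1/2)^(t/t½) = 2411 atoms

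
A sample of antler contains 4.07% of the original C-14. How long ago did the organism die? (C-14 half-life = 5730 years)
Age = t½ × log₂(1/ratio) = 26470 years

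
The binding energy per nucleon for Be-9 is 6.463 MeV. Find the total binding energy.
B.E. = 6.463 × 9 = 58.17 MeV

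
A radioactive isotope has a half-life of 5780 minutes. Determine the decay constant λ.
λ = ln(2)/t½ = 1.199e-4 minute⁻¹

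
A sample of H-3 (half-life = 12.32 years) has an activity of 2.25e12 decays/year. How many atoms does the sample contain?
N = A/λ = 3.999e13 atoms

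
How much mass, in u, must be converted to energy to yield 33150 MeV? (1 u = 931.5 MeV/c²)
m = E/c² = 35.59 u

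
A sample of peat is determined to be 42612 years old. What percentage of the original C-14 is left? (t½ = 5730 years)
N/N₀ = (1/2)^(t/t½) = 0.005772 = 0.577%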